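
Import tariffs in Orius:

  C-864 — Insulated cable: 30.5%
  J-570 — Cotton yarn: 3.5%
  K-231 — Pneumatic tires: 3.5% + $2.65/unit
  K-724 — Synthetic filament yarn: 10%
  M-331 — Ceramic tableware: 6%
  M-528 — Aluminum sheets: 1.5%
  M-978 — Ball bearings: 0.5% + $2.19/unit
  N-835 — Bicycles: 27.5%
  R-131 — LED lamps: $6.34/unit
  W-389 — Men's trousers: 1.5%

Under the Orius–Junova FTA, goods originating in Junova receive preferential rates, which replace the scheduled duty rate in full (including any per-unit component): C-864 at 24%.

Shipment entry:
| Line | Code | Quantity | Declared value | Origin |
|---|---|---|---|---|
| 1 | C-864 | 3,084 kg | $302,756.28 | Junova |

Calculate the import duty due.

Line 1 (C-864, Junova, 3,084 kg, $302,756.28):
Base rate for C-864 is 30.5%.
Origin Junova qualifies under the Orius–Junova agreement and C-864 is covered: preferential rate 24% applies instead.
Duty = $302,756.28 × 24% = $72,661.51.

$72,661.51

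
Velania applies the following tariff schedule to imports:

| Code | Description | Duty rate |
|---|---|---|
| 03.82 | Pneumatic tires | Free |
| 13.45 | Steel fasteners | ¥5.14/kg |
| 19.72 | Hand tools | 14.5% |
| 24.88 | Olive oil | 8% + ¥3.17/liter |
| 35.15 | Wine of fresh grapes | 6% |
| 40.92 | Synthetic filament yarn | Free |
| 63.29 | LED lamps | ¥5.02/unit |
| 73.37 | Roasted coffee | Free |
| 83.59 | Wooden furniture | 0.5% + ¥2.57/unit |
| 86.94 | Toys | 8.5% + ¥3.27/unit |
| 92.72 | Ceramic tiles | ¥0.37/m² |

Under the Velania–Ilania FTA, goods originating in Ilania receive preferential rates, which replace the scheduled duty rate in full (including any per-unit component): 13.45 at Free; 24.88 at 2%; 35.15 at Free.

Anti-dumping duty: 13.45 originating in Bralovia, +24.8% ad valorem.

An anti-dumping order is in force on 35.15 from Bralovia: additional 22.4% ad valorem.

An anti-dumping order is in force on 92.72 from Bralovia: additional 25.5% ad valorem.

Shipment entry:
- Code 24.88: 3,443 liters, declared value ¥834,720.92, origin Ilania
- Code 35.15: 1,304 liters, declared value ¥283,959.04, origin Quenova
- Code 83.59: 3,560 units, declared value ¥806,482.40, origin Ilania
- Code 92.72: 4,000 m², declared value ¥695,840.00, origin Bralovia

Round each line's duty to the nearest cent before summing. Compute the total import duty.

Line 1 (24.88, Ilania, 3,443 liters, ¥834,720.92):
Base rate for 24.88 is 8% + ¥3.17/liter.
Origin Ilania qualifies under the Velania–Ilania agreement and 24.88 is covered: preferential rate 2% applies instead.
Duty = ¥834,720.92 × 2% = ¥16,694.42.
Line 2 (35.15, Quenova, 1,304 liters, ¥283,959.04):
Base rate for 35.15 is 6%.
35.15 has an FTA preferential rate, but origin Quenova is not Ilania; base rate stands.
The additional-duty order on 35.15 targets Bralovia, not Quenova; it does not apply.
Duty = ¥283,959.04 × 6% = ¥17,037.54.
Line 3 (83.59, Ilania, 3,560 units, ¥806,482.40):
Base rate for 83.59 is 0.5% + ¥2.57/unit.
Origin Ilania is the FTA partner but 83.59 is not on the preference list; base rate stands.
Duty = ¥806,482.40 × 0.5% + 3,560 × ¥2.57 = ¥13,181.61.
Line 4 (92.72, Bralovia, 4,000 m², ¥695,840.00):
Base rate for 92.72 is ¥0.37/m².
Additional duty on 92.72 from Bralovia: +25.5% ad valorem. Applied ad valorem rate = 25.5%.
Duty = ¥695,840.00 × 25.5% + 4,000 × ¥0.37 = ¥178,919.20.
Total = ¥16,694.42 + ¥17,037.54 + ¥13,181.61 + ¥178,919.20 = ¥225,832.77.

¥225,832.77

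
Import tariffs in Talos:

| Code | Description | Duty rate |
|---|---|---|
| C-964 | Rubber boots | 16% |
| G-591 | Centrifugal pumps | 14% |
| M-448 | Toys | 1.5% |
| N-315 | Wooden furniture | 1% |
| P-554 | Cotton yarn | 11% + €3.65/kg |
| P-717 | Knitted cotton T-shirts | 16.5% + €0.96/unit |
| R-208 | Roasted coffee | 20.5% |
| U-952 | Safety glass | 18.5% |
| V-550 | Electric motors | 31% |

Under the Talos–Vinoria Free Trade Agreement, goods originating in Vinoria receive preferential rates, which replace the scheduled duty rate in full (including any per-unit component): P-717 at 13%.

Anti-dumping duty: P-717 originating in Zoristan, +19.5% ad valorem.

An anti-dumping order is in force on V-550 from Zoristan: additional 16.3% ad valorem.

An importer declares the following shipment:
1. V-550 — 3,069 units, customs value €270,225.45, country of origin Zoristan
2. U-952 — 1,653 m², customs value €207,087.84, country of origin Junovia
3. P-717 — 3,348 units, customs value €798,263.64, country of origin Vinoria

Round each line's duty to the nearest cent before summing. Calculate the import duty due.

Line 1 (V-550, Zoristan, 3,069 units, €270,225.45):
Base rate for V-550 is 31%.
Additional duty on V-550 from Zoristan: +16.3%. Applied ad valorem rate: 31% + 16.3% = 47.3%.
Duty = €270,225.45 × 47.3% = €127,816.64.
Line 2 (U-952, Junovia, 1,653 m², €207,087.84):
Base rate for U-952 is 18.5%.
Duty = €207,087.84 × 18.5% = €38,311.25.
Line 3 (P-717, Vinoria, 3,348 units, €798,263.64):
Base rate for P-717 is 16.5% + €0.96/unit.
Origin Vinoria qualifies under the Talos–Vinoria agreement and P-717 is covered: preferential rate 13% applies instead.
The additional-duty order on P-717 targets Zoristan, not Vinoria; it does not apply.
Duty = €798,263.64 × 13% = €103,774.27.
Total = €127,816.64 + €38,311.25 + €103,774.27 = €269,902.16.

€269,902.16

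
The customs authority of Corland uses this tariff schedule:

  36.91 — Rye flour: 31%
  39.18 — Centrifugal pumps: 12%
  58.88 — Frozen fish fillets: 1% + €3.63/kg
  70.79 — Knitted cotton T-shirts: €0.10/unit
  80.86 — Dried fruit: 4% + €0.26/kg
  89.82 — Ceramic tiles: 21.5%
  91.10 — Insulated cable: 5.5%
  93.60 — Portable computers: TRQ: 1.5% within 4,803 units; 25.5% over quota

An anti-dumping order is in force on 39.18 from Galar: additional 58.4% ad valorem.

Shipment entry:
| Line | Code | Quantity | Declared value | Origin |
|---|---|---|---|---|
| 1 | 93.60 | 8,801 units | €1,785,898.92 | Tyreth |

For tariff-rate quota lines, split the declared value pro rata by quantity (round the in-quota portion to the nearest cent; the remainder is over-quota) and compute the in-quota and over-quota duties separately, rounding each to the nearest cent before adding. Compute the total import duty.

€221,494.28

Line 1 (93.60, Tyreth, 8,801 units, €1,785,898.92):
Code 93.60 is under a tariff-rate quota (threshold 4,803 units). In-quota: 4,803 units at 1.5%; over-quota: 3,998 units at 25.5%.
Pro-rata value split: in-quota = €1,785,898.92 × 4,803/8,801 = €974,624.76; over-quota = €1,785,898.92 − €974,624.76 = €811,274.16.
In-quota duty = €974,624.76 × 1.5% = €14,619.37. Over-quota duty = €811,274.16 × 25.5% = €206,874.91.
Line duty = €14,619.37 + €206,874.91 = €221,494.28.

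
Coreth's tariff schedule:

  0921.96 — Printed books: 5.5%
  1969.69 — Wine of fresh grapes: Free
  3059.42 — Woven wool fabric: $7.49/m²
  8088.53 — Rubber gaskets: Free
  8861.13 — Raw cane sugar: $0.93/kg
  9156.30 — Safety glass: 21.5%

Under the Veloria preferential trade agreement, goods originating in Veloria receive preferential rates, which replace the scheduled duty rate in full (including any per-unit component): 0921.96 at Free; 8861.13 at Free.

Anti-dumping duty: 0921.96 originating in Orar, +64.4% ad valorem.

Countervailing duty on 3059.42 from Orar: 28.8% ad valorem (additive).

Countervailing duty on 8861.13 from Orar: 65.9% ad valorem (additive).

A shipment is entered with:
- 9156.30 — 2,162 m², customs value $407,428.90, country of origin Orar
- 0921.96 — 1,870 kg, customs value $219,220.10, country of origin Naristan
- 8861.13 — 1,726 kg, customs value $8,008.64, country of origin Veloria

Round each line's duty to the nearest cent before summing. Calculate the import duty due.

$99,654.32

Line 1 (9156.30, Orar, 2,162 m², $407,428.90):
Base rate for 9156.30 is 21.5%.
Duty = $407,428.90 × 21.5% = $87,597.21.
Line 2 (0921.96, Naristan, 1,870 kg, $219,220.10):
Base rate for 0921.96 is 5.5%.
0921.96 has an FTA preferential rate, but origin Naristan is not Veloria; base rate stands.
The additional-duty order on 0921.96 targets Orar, not Naristan; it does not apply.
Duty = $219,220.10 × 5.5% = $12,057.11.
Line 3 (8861.13, Veloria, 1,726 kg, $8,008.64):
Base rate for 8861.13 is $0.93/kg.
Origin Veloria qualifies under the Coreth–Veloria agreement and 8861.13 is covered: preferential rate Free applies instead.
The additional-duty order on 8861.13 targets Orar, not Veloria; it does not apply.
Duty = $8,008.64 × 0% = $0.00.
Total = $87,597.21 + $12,057.11 + $0.00 = $99,654.32.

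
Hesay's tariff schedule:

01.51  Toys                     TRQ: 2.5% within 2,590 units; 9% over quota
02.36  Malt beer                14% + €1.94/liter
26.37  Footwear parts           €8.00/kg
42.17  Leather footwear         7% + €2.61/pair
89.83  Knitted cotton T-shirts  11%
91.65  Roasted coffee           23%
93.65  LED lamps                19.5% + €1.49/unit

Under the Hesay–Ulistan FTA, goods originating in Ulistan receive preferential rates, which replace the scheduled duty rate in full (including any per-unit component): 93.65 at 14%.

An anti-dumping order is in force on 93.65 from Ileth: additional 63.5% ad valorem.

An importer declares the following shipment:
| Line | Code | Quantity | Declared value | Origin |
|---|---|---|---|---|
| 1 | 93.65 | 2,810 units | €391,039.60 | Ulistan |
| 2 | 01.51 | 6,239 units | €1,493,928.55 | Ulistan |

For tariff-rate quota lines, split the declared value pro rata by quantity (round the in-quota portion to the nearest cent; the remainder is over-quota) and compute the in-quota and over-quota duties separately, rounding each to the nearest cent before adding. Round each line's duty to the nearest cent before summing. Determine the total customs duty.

Line 1 (93.65, Ulistan, 2,810 units, €391,039.60):
Base rate for 93.65 is 19.5% + €1.49/unit.
Origin Ulistan qualifies under the Hesay–Ulistan agreement and 93.65 is covered: preferential rate 14% applies instead.
The additional-duty order on 93.65 targets Ileth, not Ulistan; it does not apply.
Duty = €391,039.60 × 14% = €54,745.54.
Line 2 (01.51, Ulistan, 6,239 units, €1,493,928.55):
Code 01.51 is under a tariff-rate quota (threshold 2,590 units). In-quota: 2,590 units at 2.5%; over-quota: 3,649 units at 9%.
Pro-rata value split: in-quota = €1,493,928.55 × 2,590/6,239 = €620,175.50; over-quota = €1,493,928.55 − €620,175.50 = €873,753.05.
In-quota duty = €620,175.50 × 2.5% = €15,504.39. Over-quota duty = €873,753.05 × 9% = €78,637.77.
Line duty = €15,504.39 + €78,637.77 = €94,142.16.
Total = €54,745.54 + €94,142.16 = €148,887.70.

€148,887.70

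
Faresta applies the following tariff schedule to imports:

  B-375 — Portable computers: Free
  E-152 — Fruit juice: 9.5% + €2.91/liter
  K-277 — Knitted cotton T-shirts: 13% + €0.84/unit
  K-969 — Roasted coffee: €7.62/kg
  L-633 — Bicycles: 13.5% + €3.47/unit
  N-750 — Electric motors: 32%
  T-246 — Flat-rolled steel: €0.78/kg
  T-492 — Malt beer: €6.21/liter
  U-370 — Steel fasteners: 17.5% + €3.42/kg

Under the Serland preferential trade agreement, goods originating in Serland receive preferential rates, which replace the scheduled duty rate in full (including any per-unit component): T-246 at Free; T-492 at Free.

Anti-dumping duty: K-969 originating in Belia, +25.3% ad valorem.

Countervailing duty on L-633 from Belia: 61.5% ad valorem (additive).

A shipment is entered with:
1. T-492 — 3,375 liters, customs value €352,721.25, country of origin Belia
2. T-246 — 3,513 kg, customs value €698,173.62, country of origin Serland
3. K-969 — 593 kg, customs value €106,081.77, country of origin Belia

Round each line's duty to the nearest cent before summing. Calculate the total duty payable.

€52,316.10

Line 1 (T-492, Belia, 3,375 liters, €352,721.25):
Base rate for T-492 is €6.21/liter.
T-492 has an FTA preferential rate, but origin Belia is not Serland; base rate stands.
Duty = 3,375 × €6.21 = €20,958.75.
Line 2 (T-246, Serland, 3,513 kg, €698,173.62):
Base rate for T-246 is €0.78/kg.
Origin Serland qualifies under the Faresta–Serland agreement and T-246 is covered: preferential rate Free applies instead.
Duty = €698,173.62 × 0% = €0.00.
Line 3 (K-969, Belia, 593 kg, €106,081.77):
Base rate for K-969 is €7.62/kg.
Additional duty on K-969 from Belia: +25.3% ad valorem. Applied ad valorem rate = 25.3%.
Duty = €106,081.77 × 25.3% + 593 × €7.62 = €31,357.35.
Total = €20,958.75 + €0.00 + €31,357.35 = €52,316.10.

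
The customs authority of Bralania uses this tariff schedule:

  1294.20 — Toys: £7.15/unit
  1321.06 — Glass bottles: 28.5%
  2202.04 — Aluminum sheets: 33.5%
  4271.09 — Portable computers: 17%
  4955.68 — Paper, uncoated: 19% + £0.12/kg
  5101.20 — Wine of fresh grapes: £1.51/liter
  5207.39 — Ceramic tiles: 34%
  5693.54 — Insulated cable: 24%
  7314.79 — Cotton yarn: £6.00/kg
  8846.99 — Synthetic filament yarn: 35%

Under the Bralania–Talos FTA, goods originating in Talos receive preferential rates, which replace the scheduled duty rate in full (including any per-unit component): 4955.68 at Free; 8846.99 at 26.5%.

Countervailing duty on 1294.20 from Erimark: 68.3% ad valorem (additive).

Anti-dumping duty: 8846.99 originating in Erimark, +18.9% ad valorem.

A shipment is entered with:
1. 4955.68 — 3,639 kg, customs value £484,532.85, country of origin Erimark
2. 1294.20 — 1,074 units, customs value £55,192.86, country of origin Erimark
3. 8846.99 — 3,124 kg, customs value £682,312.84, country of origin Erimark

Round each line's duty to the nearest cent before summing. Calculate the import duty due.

£505,640.36

Line 1 (4955.68, Erimark, 3,639 kg, £484,532.85):
Base rate for 4955.68 is 19% + £0.12/kg.
4955.68 has an FTA preferential rate, but origin Erimark is not Talos; base rate stands.
Duty = £484,532.85 × 19% + 3,639 × £0.12 = £92,497.92.
Line 2 (1294.20, Erimark, 1,074 units, £55,192.86):
Base rate for 1294.20 is £7.15/unit.
Additional duty on 1294.20 from Erimark: +68.3% ad valorem. Applied ad valorem rate = 68.3%.
Duty = £55,192.86 × 68.3% + 1,074 × £7.15 = £45,375.82.
Line 3 (8846.99, Erimark, 3,124 kg, £682,312.84):
Base rate for 8846.99 is 35%.
8846.99 has an FTA preferential rate, but origin Erimark is not Talos; base rate stands.
Additional duty on 8846.99 from Erimark: +18.9%. Applied ad valorem rate: 35% + 18.9% = 53.9%.
Duty = £682,312.84 × 53.9% = £367,766.62.
Total = £92,497.92 + £45,375.82 + £367,766.62 = £505,640.36.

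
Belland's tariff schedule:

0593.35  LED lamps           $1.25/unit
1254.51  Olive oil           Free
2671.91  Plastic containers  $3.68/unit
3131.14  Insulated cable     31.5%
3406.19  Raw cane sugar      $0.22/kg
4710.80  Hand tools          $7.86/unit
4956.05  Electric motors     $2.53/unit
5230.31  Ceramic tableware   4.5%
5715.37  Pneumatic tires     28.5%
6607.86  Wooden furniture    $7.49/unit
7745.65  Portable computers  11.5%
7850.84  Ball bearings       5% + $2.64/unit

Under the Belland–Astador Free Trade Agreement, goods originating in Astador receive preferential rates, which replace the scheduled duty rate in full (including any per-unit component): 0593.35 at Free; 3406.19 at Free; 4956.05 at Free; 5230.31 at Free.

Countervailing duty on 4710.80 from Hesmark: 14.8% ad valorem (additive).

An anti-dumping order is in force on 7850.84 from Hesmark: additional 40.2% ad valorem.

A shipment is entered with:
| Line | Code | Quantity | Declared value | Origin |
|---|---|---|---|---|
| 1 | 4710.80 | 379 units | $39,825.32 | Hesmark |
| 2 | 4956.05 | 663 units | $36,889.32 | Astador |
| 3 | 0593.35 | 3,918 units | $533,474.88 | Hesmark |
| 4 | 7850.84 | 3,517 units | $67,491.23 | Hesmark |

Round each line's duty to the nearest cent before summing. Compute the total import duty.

$53,561.51

Line 1 (4710.80, Hesmark, 379 units, $39,825.32):
Base rate for 4710.80 is $7.86/unit.
Additional duty on 4710.80 from Hesmark: +14.8% ad valorem. Applied ad valorem rate = 14.8%.
Duty = $39,825.32 × 14.8% + 379 × $7.86 = $8,873.09.
Line 2 (4956.05, Astador, 663 units, $36,889.32):
Base rate for 4956.05 is $2.53/unit.
Origin Astador qualifies under the Belland–Astador agreement and 4956.05 is covered: preferential rate Free applies instead.
Duty = $36,889.32 × 0% = $0.00.
Line 3 (0593.35, Hesmark, 3,918 units, $533,474.88):
Base rate for 0593.35 is $1.25/unit.
0593.35 has an FTA preferential rate, but origin Hesmark is not Astador; base rate stands.
Duty = 3,918 × $1.25 = $4,897.50.
Line 4 (7850.84, Hesmark, 3,517 units, $67,491.23):
Base rate for 7850.84 is 5% + $2.64/unit.
Additional duty on 7850.84 from Hesmark: +40.2%. Applied ad valorem rate: 5% + 40.2% = 45.2%.
Duty = $67,491.23 × 45.2% + 3,517 × $2.64 = $39,790.92.
Total = $8,873.09 + $0.00 + $4,897.50 + $39,790.92 = $53,561.51.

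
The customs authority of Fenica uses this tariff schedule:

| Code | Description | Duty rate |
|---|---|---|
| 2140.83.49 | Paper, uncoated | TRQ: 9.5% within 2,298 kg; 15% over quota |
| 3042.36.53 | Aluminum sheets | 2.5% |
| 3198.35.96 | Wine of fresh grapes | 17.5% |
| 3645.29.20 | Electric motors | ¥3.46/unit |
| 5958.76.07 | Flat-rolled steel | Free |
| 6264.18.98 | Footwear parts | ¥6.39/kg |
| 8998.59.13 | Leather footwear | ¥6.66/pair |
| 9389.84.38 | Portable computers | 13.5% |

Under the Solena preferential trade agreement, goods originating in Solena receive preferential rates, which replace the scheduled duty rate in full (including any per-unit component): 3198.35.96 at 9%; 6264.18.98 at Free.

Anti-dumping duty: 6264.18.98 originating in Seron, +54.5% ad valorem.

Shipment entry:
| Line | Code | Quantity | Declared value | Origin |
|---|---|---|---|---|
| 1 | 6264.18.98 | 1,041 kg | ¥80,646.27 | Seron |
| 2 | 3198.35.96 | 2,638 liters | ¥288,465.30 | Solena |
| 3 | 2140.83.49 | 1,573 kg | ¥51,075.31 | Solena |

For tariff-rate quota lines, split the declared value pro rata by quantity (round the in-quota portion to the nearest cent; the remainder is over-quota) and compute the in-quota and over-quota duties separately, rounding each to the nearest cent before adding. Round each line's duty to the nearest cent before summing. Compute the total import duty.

Line 1 (6264.18.98, Seron, 1,041 kg, ¥80,646.27):
Base rate for 6264.18.98 is ¥6.39/kg.
6264.18.98 has an FTA preferential rate, but origin Seron is not Solena; base rate stands.
Additional duty on 6264.18.98 from Seron: +54.5% ad valorem. Applied ad valorem rate = 54.5%.
Duty = ¥80,646.27 × 54.5% + 1,041 × ¥6.39 = ¥50,604.21.
Line 2 (3198.35.96, Solena, 2,638 liters, ¥288,465.30):
Base rate for 3198.35.96 is 17.5%.
Origin Solena qualifies under the Fenica–Solena agreement and 3198.35.96 is covered: preferential rate 9% applies instead.
Duty = ¥288,465.30 × 9% = ¥25,961.88.
Line 3 (2140.83.49, Solena, 1,573 kg, ¥51,075.31):
Code 2140.83.49 is under a tariff-rate quota (threshold 2,298 kg). Quantity 1,573 kg is within the quota, so the in-quota rate 9.5% applies to the full value.
Duty = ¥51,075.31 × 9.5% = ¥4,852.15.
Total = ¥50,604.21 + ¥25,961.88 + ¥4,852.15 = ¥81,418.24.

¥81,418.24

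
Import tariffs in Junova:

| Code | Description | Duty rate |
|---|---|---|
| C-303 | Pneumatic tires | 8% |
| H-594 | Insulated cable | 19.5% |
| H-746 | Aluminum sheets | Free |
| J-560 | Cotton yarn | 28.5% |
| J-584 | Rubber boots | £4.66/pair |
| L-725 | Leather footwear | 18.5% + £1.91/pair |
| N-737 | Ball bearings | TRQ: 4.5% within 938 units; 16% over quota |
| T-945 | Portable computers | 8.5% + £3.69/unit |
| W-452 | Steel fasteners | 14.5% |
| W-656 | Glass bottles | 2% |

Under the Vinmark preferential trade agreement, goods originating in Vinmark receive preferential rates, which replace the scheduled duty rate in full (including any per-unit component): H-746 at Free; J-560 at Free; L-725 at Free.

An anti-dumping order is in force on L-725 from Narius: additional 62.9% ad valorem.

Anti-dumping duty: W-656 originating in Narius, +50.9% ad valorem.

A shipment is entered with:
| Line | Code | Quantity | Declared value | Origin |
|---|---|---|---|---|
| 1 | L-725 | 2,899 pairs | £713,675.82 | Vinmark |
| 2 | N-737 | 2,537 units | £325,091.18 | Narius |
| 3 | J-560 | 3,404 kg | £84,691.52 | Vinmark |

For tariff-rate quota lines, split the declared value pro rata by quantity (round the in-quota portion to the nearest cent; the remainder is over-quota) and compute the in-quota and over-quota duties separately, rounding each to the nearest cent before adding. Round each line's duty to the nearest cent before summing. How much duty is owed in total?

Line 1 (L-725, Vinmark, 2,899 pairs, £713,675.82):
Base rate for L-725 is 18.5% + £1.91/pair.
Origin Vinmark qualifies under the Junova–Vinmark agreement and L-725 is covered: preferential rate Free applies instead.
The additional-duty order on L-725 targets Narius, not Vinmark; it does not apply.
Duty = £713,675.82 × 0% = £0.00.
Line 2 (N-737, Narius, 2,537 units, £325,091.18):
Code N-737 is under a tariff-rate quota (threshold 938 units). In-quota: 938 units at 4.5%; over-quota: 1,599 units at 16%.
Pro-rata value split: in-quota = £325,091.18 × 938/2,537 = £120,195.32; over-quota = £325,091.18 − £120,195.32 = £204,895.86.
In-quota duty = £120,195.32 × 4.5% = £5,408.79. Over-quota duty = £204,895.86 × 16% = £32,783.34.
Line duty = £5,408.79 + £32,783.34 = £38,192.13.
Line 3 (J-560, Vinmark, 3,404 kg, £84,691.52):
Base rate for J-560 is 28.5%.
Origin Vinmark qualifies under the Junova–Vinmark agreement and J-560 is covered: preferential rate Free applies instead.
Duty = £84,691.52 × 0% = £0.00.
Total = £0.00 + £38,192.13 + £0.00 = £38,192.13.

£38,192.13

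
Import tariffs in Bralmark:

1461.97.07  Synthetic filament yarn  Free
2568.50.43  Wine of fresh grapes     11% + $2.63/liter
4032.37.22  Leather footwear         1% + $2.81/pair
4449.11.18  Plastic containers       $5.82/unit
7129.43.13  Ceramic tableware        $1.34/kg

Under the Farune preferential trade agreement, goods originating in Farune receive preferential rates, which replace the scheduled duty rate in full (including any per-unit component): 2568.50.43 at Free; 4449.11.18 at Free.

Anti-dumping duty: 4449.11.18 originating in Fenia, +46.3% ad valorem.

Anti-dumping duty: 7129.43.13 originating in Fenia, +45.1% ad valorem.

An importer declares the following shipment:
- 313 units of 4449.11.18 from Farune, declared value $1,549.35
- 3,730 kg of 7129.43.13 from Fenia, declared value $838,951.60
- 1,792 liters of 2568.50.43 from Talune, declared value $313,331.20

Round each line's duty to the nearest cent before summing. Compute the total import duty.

$422,544.76

Line 1 (4449.11.18, Farune, 313 units, $1,549.35):
Base rate for 4449.11.18 is $5.82/unit.
Origin Farune qualifies under the Bralmark–Farune agreement and 4449.11.18 is covered: preferential rate Free applies instead.
The additional-duty order on 4449.11.18 targets Fenia, not Farune; it does not apply.
Duty = $1,549.35 × 0% = $0.00.
Line 2 (7129.43.13, Fenia, 3,730 kg, $838,951.60):
Base rate for 7129.43.13 is $1.34/kg.
Additional duty on 7129.43.13 from Fenia: +45.1% ad valorem. Applied ad valorem rate = 45.1%.
Duty = $838,951.60 × 45.1% + 3,730 × $1.34 = $383,365.37.
Line 3 (2568.50.43, Talune, 1,792 liters, $313,331.20):
Base rate for 2568.50.43 is 11% + $2.63/liter.
2568.50.43 has an FTA preferential rate, but origin Talune is not Farune; base rate stands.
Duty = $313,331.20 × 11% + 1,792 × $2.63 = $39,179.39.
Total = $0.00 + $383,365.37 + $39,179.39 = $422,544.76.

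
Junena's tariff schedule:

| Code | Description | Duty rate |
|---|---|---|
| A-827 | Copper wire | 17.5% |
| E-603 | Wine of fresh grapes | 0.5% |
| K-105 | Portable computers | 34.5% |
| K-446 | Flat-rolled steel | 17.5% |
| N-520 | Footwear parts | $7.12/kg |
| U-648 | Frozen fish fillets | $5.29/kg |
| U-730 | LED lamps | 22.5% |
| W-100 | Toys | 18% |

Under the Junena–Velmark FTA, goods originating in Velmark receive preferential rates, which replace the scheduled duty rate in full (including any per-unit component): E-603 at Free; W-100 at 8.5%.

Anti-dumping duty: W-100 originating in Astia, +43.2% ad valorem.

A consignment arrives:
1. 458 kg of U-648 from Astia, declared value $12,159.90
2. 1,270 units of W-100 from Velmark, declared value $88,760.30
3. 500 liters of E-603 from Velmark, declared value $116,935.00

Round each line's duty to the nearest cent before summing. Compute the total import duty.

Line 1 (U-648, Astia, 458 kg, $12,159.90):
Base rate for U-648 is $5.29/kg.
Duty = 458 × $5.29 = $2,422.82.
Line 2 (W-100, Velmark, 1,270 units, $88,760.30):
Base rate for W-100 is 18%.
Origin Velmark qualifies under the Junena–Velmark agreement and W-100 is covered: preferential rate 8.5% applies instead.
The additional-duty order on W-100 targets Astia, not Velmark; it does not apply.
Duty = $88,760.30 × 8.5% = $7,544.63.
Line 3 (E-603, Velmark, 500 liters, $116,935.00):
Base rate for E-603 is 0.5%.
Origin Velmark qualifies under the Junena–Velmark agreement and E-603 is covered: preferential rate Free applies instead.
Duty = $116,935.00 × 0% = $0.00.
Total = $2,422.82 + $7,544.63 + $0.00 = $9,967.45.

$9,967.45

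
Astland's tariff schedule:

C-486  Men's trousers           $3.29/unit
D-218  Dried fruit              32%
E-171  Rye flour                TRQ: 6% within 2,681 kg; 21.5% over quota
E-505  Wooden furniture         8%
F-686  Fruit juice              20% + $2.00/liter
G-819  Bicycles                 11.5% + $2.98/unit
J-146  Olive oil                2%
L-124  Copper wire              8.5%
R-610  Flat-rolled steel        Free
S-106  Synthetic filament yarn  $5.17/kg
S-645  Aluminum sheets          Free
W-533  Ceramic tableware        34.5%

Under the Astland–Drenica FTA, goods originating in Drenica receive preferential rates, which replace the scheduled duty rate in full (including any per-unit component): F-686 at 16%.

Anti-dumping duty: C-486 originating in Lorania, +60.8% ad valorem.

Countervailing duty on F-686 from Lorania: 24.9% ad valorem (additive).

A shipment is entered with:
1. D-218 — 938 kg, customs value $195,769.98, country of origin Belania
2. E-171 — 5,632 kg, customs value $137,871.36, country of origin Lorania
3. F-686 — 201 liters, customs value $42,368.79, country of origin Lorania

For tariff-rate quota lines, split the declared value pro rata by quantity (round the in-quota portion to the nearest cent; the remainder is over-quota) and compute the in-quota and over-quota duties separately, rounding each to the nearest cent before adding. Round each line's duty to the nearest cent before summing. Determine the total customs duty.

Line 1 (D-218, Belania, 938 kg, $195,769.98):
Base rate for D-218 is 32%.
Duty = $195,769.98 × 32% = $62,646.39.
Line 2 (E-171, Lorania, 5,632 kg, $137,871.36):
Code E-171 is under a tariff-rate quota (threshold 2,681 kg). In-quota: 2,681 kg at 6%; over-quota: 2,951 kg at 21.5%.
Pro-rata value split: in-quota = $137,871.36 × 2,681/5,632 = $65,630.88; over-quota = $137,871.36 − $65,630.88 = $72,240.48.
In-quota duty = $65,630.88 × 6% = $3,937.85. Over-quota duty = $72,240.48 × 21.5% = $15,531.70.
Line duty = $3,937.85 + $15,531.70 = $19,469.55.
Line 3 (F-686, Lorania, 201 liters, $42,368.79):
Base rate for F-686 is 20% + $2.00/liter.
F-686 has an FTA preferential rate, but origin Lorania is not Drenica; base rate stands.
Additional duty on F-686 from Lorania: +24.9%. Applied ad valorem rate: 20% + 24.9% = 44.9%.
Duty = $42,368.79 × 44.9% + 201 × $2.00 = $19,425.59.
Total = $62,646.39 + $19,469.55 + $19,425.59 = $101,541.53.

$101,541.53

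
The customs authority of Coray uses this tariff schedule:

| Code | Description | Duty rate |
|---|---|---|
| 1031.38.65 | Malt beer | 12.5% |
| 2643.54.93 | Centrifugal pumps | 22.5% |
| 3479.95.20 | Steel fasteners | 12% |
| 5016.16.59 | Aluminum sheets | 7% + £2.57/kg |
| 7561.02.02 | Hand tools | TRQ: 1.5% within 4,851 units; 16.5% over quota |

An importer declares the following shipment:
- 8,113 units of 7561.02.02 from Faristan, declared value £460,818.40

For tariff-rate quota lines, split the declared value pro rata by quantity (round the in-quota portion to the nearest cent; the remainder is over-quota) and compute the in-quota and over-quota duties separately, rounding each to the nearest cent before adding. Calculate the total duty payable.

Line 1 (7561.02.02, Faristan, 8,113 units, £460,818.40):
Code 7561.02.02 is under a tariff-rate quota (threshold 4,851 units). In-quota: 4,851 units at 1.5%; over-quota: 3,262 units at 16.5%.
Pro-rata value split: in-quota = £460,818.40 × 4,851/8,113 = £275,536.80; over-quota = £460,818.40 − £275,536.80 = £185,281.60.
In-quota duty = £275,536.80 × 1.5% = £4,133.05. Over-quota duty = £185,281.60 × 16.5% = £30,571.46.
Line duty = £4,133.05 + £30,571.46 = £34,704.51.

£34,704.51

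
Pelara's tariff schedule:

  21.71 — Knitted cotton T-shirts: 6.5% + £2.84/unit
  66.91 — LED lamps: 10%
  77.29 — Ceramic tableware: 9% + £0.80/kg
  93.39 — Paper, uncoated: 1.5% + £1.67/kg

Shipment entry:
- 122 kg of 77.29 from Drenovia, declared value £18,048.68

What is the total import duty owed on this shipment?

£1,721.98

Line 1 (77.29, Drenovia, 122 kg, £18,048.68):
Base rate for 77.29 is 9% + £0.80/kg.
Duty = £18,048.68 × 9% + 122 × £0.80 = £1,721.98.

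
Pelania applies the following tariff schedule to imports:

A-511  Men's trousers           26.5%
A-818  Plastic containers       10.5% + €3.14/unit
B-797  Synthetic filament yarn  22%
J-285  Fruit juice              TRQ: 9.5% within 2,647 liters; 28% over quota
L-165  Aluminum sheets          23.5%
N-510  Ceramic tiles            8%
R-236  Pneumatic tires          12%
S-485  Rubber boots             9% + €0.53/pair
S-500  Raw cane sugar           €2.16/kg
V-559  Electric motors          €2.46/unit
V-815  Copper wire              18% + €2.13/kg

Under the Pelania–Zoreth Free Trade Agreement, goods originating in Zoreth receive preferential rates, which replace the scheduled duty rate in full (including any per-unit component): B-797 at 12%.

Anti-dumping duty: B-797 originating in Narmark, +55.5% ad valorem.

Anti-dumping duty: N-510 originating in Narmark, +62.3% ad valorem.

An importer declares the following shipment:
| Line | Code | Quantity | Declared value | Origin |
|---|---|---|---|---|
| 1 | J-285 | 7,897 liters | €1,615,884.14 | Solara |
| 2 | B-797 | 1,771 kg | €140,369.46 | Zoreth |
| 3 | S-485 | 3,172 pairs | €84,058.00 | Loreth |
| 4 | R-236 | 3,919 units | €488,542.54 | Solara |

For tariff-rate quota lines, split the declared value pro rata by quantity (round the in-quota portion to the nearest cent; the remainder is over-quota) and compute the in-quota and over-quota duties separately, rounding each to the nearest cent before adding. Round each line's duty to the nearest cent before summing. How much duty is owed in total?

Line 1 (J-285, Solara, 7,897 liters, €1,615,884.14):
Code J-285 is under a tariff-rate quota (threshold 2,647 liters). In-quota: 2,647 liters at 9.5%; over-quota: 5,250 liters at 28%.
Pro-rata value split: in-quota = €1,615,884.14 × 2,647/7,897 = €541,629.14; over-quota = €1,615,884.14 − €541,629.14 = €1,074,255.00.
In-quota duty = €541,629.14 × 9.5% = €51,454.77. Over-quota duty = €1,074,255.00 × 28% = €300,791.40.
Line duty = €51,454.77 + €300,791.40 = €352,246.17.
Line 2 (B-797, Zoreth, 1,771 kg, €140,369.46):
Base rate for B-797 is 22%.
Origin Zoreth qualifies under the Pelania–Zoreth agreement and B-797 is covered: preferential rate 12% applies instead.
The additional-duty order on B-797 targets Narmark, not Zoreth; it does not apply.
Duty = €140,369.46 × 12% = €16,844.34.
Line 3 (S-485, Loreth, 3,172 pairs, €84,058.00):
Base rate for S-485 is 9% + €0.53/pair.
Duty = €84,058.00 × 9% + 3,172 × €0.53 = €9,246.38.
Line 4 (R-236, Solara, 3,919 units, €488,542.54):
Base rate for R-236 is 12%.
Duty = €488,542.54 × 12% = €58,625.10.
Total = €352,246.17 + €16,844.34 + €9,246.38 + €58,625.10 = €436,961.99.

€436,961.99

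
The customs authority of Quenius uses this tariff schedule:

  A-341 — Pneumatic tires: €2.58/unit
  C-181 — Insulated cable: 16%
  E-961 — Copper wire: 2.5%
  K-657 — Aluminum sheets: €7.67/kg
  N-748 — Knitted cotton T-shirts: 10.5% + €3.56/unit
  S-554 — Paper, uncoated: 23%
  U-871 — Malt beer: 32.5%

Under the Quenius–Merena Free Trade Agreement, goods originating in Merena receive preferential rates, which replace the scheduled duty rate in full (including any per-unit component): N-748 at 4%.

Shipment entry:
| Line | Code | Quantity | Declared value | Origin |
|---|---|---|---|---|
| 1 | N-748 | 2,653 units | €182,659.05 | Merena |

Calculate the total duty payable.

€7,306.36

Line 1 (N-748, Merena, 2,653 units, €182,659.05):
Base rate for N-748 is 10.5% + €3.56/unit.
Origin Merena qualifies under the Quenius–Merena agreement and N-748 is covered: preferential rate 4% applies instead.
Duty = €182,659.05 × 4% = €7,306.36.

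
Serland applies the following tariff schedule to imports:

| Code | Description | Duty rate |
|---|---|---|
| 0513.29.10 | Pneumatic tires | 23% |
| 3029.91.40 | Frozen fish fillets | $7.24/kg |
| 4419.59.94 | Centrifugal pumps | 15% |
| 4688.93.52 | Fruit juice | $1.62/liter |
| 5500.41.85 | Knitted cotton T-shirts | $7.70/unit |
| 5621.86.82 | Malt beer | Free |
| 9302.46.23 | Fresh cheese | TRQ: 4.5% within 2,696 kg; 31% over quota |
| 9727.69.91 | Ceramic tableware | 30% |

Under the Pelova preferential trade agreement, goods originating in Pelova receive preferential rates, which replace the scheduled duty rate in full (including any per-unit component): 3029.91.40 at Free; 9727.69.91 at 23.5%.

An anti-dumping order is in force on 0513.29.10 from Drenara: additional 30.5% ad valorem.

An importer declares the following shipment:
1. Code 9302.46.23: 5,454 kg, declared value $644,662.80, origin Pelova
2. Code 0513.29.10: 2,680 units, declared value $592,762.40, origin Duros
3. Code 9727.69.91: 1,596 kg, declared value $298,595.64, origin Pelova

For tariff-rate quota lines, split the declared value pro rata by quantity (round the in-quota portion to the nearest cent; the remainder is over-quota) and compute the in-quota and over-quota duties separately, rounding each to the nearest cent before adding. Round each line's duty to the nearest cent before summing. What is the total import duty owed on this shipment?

Line 1 (9302.46.23, Pelova, 5,454 kg, $644,662.80):
Code 9302.46.23 is under a tariff-rate quota (threshold 2,696 kg). In-quota: 2,696 kg at 4.5%; over-quota: 2,758 kg at 31%.
Pro-rata value split: in-quota = $644,662.80 × 2,696/5,454 = $318,667.20; over-quota = $644,662.80 − $318,667.20 = $325,995.60.
In-quota duty = $318,667.20 × 4.5% = $14,340.02. Over-quota duty = $325,995.60 × 31% = $101,058.64.
Line duty = $14,340.02 + $101,058.64 = $115,398.66.
Line 2 (0513.29.10, Duros, 2,680 units, $592,762.40):
Base rate for 0513.29.10 is 23%.
The additional-duty order on 0513.29.10 targets Drenara, not Duros; it does not apply.
Duty = $592,762.40 × 23% = $136,335.35.
Line 3 (9727.69.91, Pelova, 1,596 kg, $298,595.64):
Base rate for 9727.69.91 is 30%.
Origin Pelova qualifies under the Serland–Pelova agreement and 9727.69.91 is covered: preferential rate 23.5% applies instead.
Duty = $298,595.64 × 23.5% = $70,169.98.
Total = $115,398.66 + $136,335.35 + $70,169.98 = $321,903.99.

$321,903.99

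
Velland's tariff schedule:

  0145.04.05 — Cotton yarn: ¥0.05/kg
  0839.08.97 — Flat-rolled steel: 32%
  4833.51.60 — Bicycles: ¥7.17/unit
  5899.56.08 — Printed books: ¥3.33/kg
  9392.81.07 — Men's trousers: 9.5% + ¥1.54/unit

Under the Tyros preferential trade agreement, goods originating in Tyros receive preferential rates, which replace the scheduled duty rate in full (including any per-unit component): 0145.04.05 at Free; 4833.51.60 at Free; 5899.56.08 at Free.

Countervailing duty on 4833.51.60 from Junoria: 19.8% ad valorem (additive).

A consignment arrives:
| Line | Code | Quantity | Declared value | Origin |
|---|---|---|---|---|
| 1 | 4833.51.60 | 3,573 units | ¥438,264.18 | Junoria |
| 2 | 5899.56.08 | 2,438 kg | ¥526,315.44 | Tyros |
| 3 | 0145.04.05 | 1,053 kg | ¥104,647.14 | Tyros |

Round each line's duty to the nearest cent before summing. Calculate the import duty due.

Line 1 (4833.51.60, Junoria, 3,573 units, ¥438,264.18):
Base rate for 4833.51.60 is ¥7.17/unit.
4833.51.60 has an FTA preferential rate, but origin Junoria is not Tyros; base rate stands.
Additional duty on 4833.51.60 from Junoria: +19.8% ad valorem. Applied ad valorem rate = 19.8%.
Duty = ¥438,264.18 × 19.8% + 3,573 × ¥7.17 = ¥112,394.72.
Line 2 (5899.56.08, Tyros, 2,438 kg, ¥526,315.44):
Base rate for 5899.56.08 is ¥3.33/kg.
Origin Tyros qualifies under the Velland–Tyros agreement and 5899.56.08 is covered: preferential rate Free applies instead.
Duty = ¥526,315.44 × 0% = ¥0.00.
Line 3 (0145.04.05, Tyros, 1,053 kg, ¥104,647.14):
Base rate for 0145.04.05 is ¥0.05/kg.
Origin Tyros qualifies under the Velland–Tyros agreement and 0145.04.05 is covered: preferential rate Free applies instead.
Duty = ¥104,647.14 × 0% = ¥0.00.
Total = ¥112,394.72 + ¥0.00 + ¥0.00 = ¥112,394.72.

¥112,394.72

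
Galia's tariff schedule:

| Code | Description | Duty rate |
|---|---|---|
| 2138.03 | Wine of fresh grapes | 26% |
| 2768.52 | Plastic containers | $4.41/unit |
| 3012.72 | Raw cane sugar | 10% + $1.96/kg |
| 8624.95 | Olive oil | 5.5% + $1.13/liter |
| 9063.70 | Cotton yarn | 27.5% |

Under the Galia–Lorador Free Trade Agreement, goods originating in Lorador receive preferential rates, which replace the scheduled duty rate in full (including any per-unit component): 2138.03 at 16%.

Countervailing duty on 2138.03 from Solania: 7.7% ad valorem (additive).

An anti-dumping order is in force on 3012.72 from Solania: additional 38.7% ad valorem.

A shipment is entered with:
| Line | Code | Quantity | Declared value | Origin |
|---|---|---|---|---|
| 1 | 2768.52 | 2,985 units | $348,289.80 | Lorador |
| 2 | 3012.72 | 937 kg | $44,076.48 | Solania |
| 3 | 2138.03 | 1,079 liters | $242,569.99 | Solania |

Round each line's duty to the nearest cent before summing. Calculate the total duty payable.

Line 1 (2768.52, Lorador, 2,985 units, $348,289.80):
Base rate for 2768.52 is $4.41/unit.
Origin Lorador is the FTA partner but 2768.52 is not on the preference list; base rate stands.
Duty = 2,985 × $4.41 = $13,163.85.
Line 2 (3012.72, Solania, 937 kg, $44,076.48):
Base rate for 3012.72 is 10% + $1.96/kg.
Additional duty on 3012.72 from Solania: +38.7%. Applied ad valorem rate: 10% + 38.7% = 48.7%.
Duty = $44,076.48 × 48.7% + 937 × $1.96 = $23,301.77.
Line 3 (2138.03, Solania, 1,079 liters, $242,569.99):
Base rate for 2138.03 is 26%.
2138.03 has an FTA preferential rate, but origin Solania is not Lorador; base rate stands.
Additional duty on 2138.03 from Solania: +7.7%. Applied ad valorem rate: 26% + 7.7% = 33.7%.
Duty = $242,569.99 × 33.7% = $81,746.09.
Total = $13,163.85 + $23,301.77 + $81,746.09 = $118,211.71.

$118,211.71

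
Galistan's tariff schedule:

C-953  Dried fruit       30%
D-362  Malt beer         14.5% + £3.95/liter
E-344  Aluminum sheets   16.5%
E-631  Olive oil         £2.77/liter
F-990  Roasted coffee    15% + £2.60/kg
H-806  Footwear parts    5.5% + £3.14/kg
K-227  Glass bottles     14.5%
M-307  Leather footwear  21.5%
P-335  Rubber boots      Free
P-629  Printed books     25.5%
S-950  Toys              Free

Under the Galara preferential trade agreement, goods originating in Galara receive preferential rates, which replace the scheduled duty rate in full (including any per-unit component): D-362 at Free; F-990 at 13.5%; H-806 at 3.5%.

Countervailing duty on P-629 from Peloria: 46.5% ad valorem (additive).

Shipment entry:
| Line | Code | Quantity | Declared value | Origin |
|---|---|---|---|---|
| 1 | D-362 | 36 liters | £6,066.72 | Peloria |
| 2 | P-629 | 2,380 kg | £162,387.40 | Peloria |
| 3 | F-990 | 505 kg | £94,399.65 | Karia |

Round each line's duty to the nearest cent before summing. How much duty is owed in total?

£133,413.75

Line 1 (D-362, Peloria, 36 liters, £6,066.72):
Base rate for D-362 is 14.5% + £3.95/liter.
D-362 has an FTA preferential rate, but origin Peloria is not Galara; base rate stands.
Duty = £6,066.72 × 14.5% + 36 × £3.95 = £1,021.87.
Line 2 (P-629, Peloria, 2,380 kg, £162,387.40):
Base rate for P-629 is 25.5%.
Additional duty on P-629 from Peloria: +46.5%. Applied ad valorem rate: 25.5% + 46.5% = 72%.
Duty = £162,387.40 × 72% = £116,918.93.
Line 3 (F-990, Karia, 505 kg, £94,399.65):
Base rate for F-990 is 15% + £2.60/kg.
F-990 has an FTA preferential rate, but origin Karia is not Galara; base rate stands.
Duty = £94,399.65 × 15% + 505 × £2.60 = £15,472.95.
Total = £1,021.87 + £116,918.93 + £15,472.95 = £133,413.75.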